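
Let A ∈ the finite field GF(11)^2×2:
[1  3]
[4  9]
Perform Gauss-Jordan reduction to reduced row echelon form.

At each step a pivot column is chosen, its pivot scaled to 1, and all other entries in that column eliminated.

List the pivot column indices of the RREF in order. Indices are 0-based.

pivot columns: 0, 1

pivot(0,0)=1: scale R0 → (1, 3)
  clear (1,0): R1 −= (4)R0 → (0, 8)
pivot(1,1)=8: scale R1 → (0, 1)
  clear (0,1): R0 −= (3)R1 → (1, 0)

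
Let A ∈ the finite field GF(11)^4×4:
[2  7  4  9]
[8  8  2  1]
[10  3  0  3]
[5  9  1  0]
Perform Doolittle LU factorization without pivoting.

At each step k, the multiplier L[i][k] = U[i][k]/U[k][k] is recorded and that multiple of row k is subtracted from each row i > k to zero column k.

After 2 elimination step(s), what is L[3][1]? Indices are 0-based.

Step 1: pivot at (0,0) is 2.
  row1 ← row1 − (4)·row0  ⇒  L[1][0]=4, U row1=(0, 2, 8, 9)
  row2 ← row2 − (5)·row0  ⇒  L[2][0]=5, U row2=(0, 1, 2, 2)
  row3 ← row3 − (8)·row0  ⇒  L[3][0]=8, U row3=(0, 8, 2, 5)
Step 2: pivot at (1,1) is 2.
  row2 ← row2 − (6)·row1  ⇒  L[2][1]=6, U row2=(0, 0, 9, 3)
  row3 ← row3 − (4)·row1  ⇒  L[3][1]=4, U row3=(0, 0, 3, 2)

L[3][1] = 4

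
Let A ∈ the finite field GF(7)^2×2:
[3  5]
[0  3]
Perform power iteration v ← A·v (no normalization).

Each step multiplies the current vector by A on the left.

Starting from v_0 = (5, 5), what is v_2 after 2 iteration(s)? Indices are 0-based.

v_0 = (5, 5).
v_1 = A·v_0 = (5, 1).
v_2 = A·v_1 = (6, 3).

v_2 = (6, 3)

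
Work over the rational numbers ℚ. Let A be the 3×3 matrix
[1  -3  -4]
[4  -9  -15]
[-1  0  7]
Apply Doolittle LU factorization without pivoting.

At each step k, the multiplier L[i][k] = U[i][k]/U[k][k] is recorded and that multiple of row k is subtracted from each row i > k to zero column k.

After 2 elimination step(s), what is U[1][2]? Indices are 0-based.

k=0: U[0][0]=1
  eliminate (1,0): mult=4, new row 1: (0, 3, 1); set L[1][0]=4
  eliminate (2,0): mult=-1, new row 2: (0, -3, 3); set L[2][0]=-1
k=1: U[1][1]=3
  eliminate (2,1): mult=-1, new row 2: (0, 0, 4); set L[2][1]=-1

U[1][2] = 1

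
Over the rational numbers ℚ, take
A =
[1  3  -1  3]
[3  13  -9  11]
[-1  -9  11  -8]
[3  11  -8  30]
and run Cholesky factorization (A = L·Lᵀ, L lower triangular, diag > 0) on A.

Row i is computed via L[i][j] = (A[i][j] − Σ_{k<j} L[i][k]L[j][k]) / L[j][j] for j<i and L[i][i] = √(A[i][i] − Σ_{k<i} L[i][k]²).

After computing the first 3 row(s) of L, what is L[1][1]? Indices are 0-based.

L[1][1] = 2

Step 1: L[0][0] = √(1) = 1.
  L[1][0] = (3) / L[0][0] = 3.
Step 2: L[1][1] = √(4) = 2.
  L[2][0] = (-1) / L[0][0] = -1.
  L[2][1] = (-6) / L[1][1] = -3.
Step 3: L[2][2] = √(1) = 1.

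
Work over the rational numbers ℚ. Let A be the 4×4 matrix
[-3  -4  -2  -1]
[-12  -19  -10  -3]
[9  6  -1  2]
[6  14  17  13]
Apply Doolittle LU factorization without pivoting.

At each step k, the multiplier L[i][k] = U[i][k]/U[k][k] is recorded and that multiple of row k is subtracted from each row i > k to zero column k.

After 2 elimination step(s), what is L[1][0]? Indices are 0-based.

Step 1: pivot at (0,0) is -3.
  row1 ← row1 − (4)·row0  ⇒  L[1][0]=4, U row1=(0, -3, -2, 1)
  row2 ← row2 − (-3)·row0  ⇒  L[2][0]=-3, U row2=(0, -6, -7, -1)
  row3 ← row3 − (-2)·row0  ⇒  L[3][0]=-2, U row3=(0, 6, 13, 11)
Step 2: pivot at (1,1) is -3.
  row2 ← row2 − (2)·row1  ⇒  L[2][1]=2, U row2=(0, 0, -3, -3)
  row3 ← row3 − (-2)·row1  ⇒  L[3][1]=-2, U row3=(0, 0, 9, 13)

L[1][0] = 4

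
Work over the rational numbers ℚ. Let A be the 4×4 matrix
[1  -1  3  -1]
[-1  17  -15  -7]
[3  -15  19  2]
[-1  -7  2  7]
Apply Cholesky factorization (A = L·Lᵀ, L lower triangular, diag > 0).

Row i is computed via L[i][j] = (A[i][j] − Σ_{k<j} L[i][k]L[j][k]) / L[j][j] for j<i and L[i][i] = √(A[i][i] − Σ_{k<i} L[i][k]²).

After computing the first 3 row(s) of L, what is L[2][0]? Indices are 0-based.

Step 1: L[0][0] = √(1) = 1.
  L[1][0] = (-1) / L[0][0] = -1.
Step 2: L[1][1] = √(16) = 4.
  L[2][0] = (3) / L[0][0] = 3.
  L[2][1] = (-12) / L[1][1] = -3.
Step 3: L[2][2] = √(1) = 1.

L[2][0] = 3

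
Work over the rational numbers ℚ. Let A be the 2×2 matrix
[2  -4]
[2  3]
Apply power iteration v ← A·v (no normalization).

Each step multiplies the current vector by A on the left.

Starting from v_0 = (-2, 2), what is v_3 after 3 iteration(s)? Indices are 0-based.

v_3 = (8, -118)

v_0 = (-2, 2).
v_1 = A·v_0 = (-12, 2).
v_2 = A·v_1 = (-32, -18).
v_3 = A·v_2 = (8, -118).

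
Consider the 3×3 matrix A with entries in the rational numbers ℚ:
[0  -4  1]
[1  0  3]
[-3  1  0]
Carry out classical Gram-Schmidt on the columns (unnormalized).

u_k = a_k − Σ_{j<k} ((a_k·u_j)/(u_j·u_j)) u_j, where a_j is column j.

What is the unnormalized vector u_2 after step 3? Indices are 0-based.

u_2 = (37/161, 444/161, 148/161)

Step 1: u_0 = a_0 = (0, 1, -3).
Step 2: u_1 = a_1 − (-3/10)·u_0 = (-4, 3/10, 1/10).
Step 3: u_2 = a_2 − (3/10)·u_0 − (-31/161)·u_1 = (37/161, 444/161, 148/161).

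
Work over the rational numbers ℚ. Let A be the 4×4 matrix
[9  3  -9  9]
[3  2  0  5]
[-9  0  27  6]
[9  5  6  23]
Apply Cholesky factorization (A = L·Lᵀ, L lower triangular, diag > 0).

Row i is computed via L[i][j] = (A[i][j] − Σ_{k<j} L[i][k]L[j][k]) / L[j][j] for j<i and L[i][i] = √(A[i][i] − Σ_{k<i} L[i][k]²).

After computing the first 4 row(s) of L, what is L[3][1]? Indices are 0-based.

Step 1: L[0][0] = √(9) = 3.
  L[1][0] = (3) / L[0][0] = 1.
Step 2: L[1][1] = √(1) = 1.
  L[2][0] = (-9) / L[0][0] = -3.
  L[2][1] = (3) / L[1][1] = 3.
Step 3: L[2][2] = √(9) = 3.
  L[3][0] = (9) / L[0][0] = 3.
  L[3][1] = (2) / L[1][1] = 2.
  L[3][2] = (9) / L[2][2] = 3.
Step 4: L[3][3] = √(1) = 1.

L[3][1] = 2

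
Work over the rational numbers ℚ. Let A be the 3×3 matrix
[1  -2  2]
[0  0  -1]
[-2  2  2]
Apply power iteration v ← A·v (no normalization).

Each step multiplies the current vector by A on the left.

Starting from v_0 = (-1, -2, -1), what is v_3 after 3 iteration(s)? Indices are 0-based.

v_0 = (-1, -2, -1).
v_1 = A·v_0 = (1, 1, -4).
v_2 = A·v_1 = (-9, 4, -8).
v_3 = A·v_2 = (-33, 8, 10).

v_3 = (-33, 8, 10)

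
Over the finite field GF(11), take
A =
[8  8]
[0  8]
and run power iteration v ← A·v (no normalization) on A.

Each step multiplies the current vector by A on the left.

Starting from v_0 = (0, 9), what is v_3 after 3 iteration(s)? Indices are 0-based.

v_0 = (0, 9).
v_1 = A·v_0 = (6, 6).
v_2 = A·v_1 = (8, 4).
v_3 = A·v_2 = (8, 10).

v_3 = (8, 10)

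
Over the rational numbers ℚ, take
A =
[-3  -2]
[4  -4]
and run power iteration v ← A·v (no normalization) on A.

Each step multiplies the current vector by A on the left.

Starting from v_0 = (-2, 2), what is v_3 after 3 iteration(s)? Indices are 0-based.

v_0 = (-2, 2).
v_1 = A·v_0 = (2, -16).
v_2 = A·v_1 = (26, 72).
v_3 = A·v_2 = (-222, -184).

v_3 = (-222, -184)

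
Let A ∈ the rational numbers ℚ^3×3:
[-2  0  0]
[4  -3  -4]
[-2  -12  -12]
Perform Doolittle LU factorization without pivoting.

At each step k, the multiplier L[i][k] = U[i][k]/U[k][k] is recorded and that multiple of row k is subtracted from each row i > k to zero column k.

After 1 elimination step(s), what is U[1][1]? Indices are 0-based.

k=0: U[0][0]=-2
  eliminate (1,0): mult=-2, new row 1: (0, -3, -4); set L[1][0]=-2
  eliminate (2,0): mult=1, new row 2: (0, -12, -12); set L[2][0]=1

U[1][1] = -3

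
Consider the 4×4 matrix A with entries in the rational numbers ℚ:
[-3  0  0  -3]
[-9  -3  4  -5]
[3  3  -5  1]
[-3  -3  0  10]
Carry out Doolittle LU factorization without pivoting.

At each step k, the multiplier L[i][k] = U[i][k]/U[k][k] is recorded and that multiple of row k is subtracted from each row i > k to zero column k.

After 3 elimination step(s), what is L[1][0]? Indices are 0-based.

L[1][0] = 3

k=0: U[0][0]=-3
  eliminate (1,0): mult=3, new row 1: (0, -3, 4, 4); set L[1][0]=3
  eliminate (2,0): mult=-1, new row 2: (0, 3, -5, -2); set L[2][0]=-1
  eliminate (3,0): mult=1, new row 3: (0, -3, 0, 13); set L[3][0]=1
k=1: U[1][1]=-3
  eliminate (2,1): mult=-1, new row 2: (0, 0, -1, 2); set L[2][1]=-1
  eliminate (3,1): mult=1, new row 3: (0, 0, -4, 9); set L[3][1]=1
k=2: U[2][2]=-1
  eliminate (3,2): mult=4, new row 3: (0, 0, 0, 1); set L[3][2]=4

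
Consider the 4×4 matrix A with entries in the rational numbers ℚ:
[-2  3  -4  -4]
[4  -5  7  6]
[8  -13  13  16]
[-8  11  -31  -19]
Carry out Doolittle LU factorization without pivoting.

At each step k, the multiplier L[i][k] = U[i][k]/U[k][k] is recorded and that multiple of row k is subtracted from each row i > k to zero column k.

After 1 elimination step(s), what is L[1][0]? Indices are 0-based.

[col 0] pivot -2
  R1 -= -2*R0 → (0, 1, -1, -2)  (L[1][0] := -2)
  R2 -= -4*R0 → (0, -1, -3, 0)  (L[2][0] := -4)
  R3 -= 4*R0 → (0, -1, -15, -3)  (L[3][0] := 4)

L[1][0] = -2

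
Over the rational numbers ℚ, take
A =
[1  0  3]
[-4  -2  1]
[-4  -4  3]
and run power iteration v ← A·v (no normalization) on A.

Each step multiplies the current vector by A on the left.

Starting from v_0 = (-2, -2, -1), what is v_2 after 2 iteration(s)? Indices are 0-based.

v_0 = (-2, -2, -1).
v_1 = A·v_0 = (-5, 11, 13).
v_2 = A·v_1 = (34, 11, 15).

v_2 = (34, 11, 15)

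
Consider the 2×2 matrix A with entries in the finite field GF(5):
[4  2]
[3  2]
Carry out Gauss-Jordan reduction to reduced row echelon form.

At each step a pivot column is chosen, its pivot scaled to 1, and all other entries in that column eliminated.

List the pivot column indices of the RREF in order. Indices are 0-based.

step 1: normalize row 0 (÷4) = (1, 3)
  row 1: subtract 3×row0 = (0, 3)
step 2: normalize row 1 (÷3) = (0, 1)
  row 0: subtract 3×row1 = (1, 0)

pivot columns: 0, 1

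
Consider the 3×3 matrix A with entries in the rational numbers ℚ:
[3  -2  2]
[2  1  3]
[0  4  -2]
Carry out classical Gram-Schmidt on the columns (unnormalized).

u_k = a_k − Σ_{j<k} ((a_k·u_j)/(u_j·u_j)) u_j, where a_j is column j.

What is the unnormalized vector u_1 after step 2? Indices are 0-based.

u_1 = (-14/13, 21/13, 4)

Step 1: u_0 = a_0 = (3, 2, 0).
Step 2: u_1 = a_1 − (-4/13)·u_0 = (-14/13, 21/13, 4).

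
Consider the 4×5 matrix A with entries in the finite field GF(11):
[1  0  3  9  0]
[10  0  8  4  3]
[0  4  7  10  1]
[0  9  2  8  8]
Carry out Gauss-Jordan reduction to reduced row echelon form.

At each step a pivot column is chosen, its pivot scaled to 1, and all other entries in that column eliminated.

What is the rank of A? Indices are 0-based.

rank = 3

[1] R0 /= 1  ⇒  (1, 0, 3, 9, 0)
     R1 -= 10·R0  ⇒  (0, 0, 0, 2, 3)
[2] R1 <-> R2
[2] R1 /= 4  ⇒  (0, 1, 10, 8, 3)
     R3 -= 9·R1  ⇒  (0, 0, 0, 2, 3)
column 2 empty below row 2
[3] R2 /= 2  ⇒  (0, 0, 0, 1, 7)
     R0 -= 9·R2  ⇒  (1, 0, 3, 0, 3)
     R1 -= 8·R2  ⇒  (0, 1, 10, 0, 2)
     R3 -= 2·R2  ⇒  (0, 0, 0, 0, 0)
column 4 empty below row 3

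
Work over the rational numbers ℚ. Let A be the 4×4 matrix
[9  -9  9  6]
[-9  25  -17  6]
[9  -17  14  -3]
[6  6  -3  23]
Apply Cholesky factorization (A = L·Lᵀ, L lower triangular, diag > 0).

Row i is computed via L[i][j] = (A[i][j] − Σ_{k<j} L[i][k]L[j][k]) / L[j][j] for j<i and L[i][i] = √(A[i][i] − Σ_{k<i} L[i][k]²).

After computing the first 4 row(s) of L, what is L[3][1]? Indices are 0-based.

Step 1: L[0][0] = √(9) = 3.
  L[1][0] = (-9) / L[0][0] = -3.
Step 2: L[1][1] = √(16) = 4.
  L[2][0] = (9) / L[0][0] = 3.
  L[2][1] = (-8) / L[1][1] = -2.
Step 3: L[2][2] = √(1) = 1.
  L[3][0] = (6) / L[0][0] = 2.
  L[3][1] = (12) / L[1][1] = 3.
  L[3][2] = (-3) / L[2][2] = -3.
Step 4: L[3][3] = √(1) = 1.

L[3][1] = 3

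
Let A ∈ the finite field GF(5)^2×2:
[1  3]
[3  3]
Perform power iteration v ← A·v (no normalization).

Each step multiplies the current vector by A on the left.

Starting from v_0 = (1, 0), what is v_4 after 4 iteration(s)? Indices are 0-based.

v_4 = (4, 1)

v_0 = (1, 0).
v_1 = A·v_0 = (1, 3).
v_2 = A·v_1 = (0, 2).
v_3 = A·v_2 = (1, 1).
v_4 = A·v_3 = (4, 1).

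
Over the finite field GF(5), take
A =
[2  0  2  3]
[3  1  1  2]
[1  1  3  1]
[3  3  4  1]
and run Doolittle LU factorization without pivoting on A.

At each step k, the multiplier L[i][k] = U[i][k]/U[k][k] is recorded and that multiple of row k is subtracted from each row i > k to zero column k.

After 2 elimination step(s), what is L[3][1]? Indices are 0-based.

k=0: U[0][0]=2
  eliminate (1,0): mult=4, new row 1: (0, 1, 3, 0); set L[1][0]=4
  eliminate (2,0): mult=3, new row 2: (0, 1, 2, 2); set L[2][0]=3
  eliminate (3,0): mult=4, new row 3: (0, 3, 1, 4); set L[3][0]=4
k=1: U[1][1]=1
  eliminate (2,1): mult=1, new row 2: (0, 0, 4, 2); set L[2][1]=1
  eliminate (3,1): mult=3, new row 3: (0, 0, 2, 4); set L[3][1]=3

L[3][1] = 3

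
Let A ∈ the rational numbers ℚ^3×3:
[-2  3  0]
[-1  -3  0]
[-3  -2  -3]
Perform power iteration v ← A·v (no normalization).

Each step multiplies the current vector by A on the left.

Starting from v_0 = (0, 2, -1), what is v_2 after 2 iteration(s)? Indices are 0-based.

v_0 = (0, 2, -1).
v_1 = A·v_0 = (6, -6, -1).
v_2 = A·v_1 = (-30, 12, -3).

v_2 = (-30, 12, -3)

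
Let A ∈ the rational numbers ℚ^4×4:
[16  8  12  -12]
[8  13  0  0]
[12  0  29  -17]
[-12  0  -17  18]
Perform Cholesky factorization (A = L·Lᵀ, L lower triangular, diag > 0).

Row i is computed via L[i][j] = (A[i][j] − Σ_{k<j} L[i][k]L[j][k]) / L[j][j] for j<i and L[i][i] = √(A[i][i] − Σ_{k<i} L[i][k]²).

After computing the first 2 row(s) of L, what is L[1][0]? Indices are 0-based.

L[1][0] = 2

Step 1: L[0][0] = √(16) = 4.
  L[1][0] = (8) / L[0][0] = 2.
Step 2: L[1][1] = √(9) = 3.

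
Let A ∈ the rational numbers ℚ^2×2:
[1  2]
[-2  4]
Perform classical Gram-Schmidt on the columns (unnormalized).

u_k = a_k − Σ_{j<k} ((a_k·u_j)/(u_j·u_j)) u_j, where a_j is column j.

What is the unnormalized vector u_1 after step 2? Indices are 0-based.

u_1 = (16/5, 8/5)

Step 1: u_0 = a_0 = (1, -2).
Step 2: u_1 = a_1 − (-6/5)·u_0 = (16/5, 8/5).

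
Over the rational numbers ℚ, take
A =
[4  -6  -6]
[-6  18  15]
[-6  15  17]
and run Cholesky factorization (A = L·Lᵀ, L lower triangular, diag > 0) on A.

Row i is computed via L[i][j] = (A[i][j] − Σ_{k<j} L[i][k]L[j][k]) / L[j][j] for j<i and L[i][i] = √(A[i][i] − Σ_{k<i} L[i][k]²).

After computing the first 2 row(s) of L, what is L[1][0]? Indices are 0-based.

L[1][0] = -3

Step 1: L[0][0] = √(4) = 2.
  L[1][0] = (-6) / L[0][0] = -3.
Step 2: L[1][1] = √(9) = 3.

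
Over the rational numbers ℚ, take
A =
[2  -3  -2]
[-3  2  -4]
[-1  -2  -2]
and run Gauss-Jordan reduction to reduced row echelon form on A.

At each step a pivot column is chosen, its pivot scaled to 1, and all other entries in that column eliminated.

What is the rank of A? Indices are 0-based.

pivot(0,0)=2: scale R0 → (1, -3/2, -1)
  clear (1,0): R1 −= (-3)R0 → (0, -5/2, -7)
  clear (2,0): R2 −= (-1)R0 → (0, -7/2, -3)
pivot(1,1)=-5/2: scale R1 → (0, 1, 14/5)
  clear (0,1): R0 −= (-3/2)R1 → (1, 0, 16/5)
  clear (2,1): R2 −= (-7/2)R1 → (0, 0, 34/5)
pivot(2,2)=34/5: scale R2 → (0, 0, 1)
  clear (0,2): R0 −= (16/5)R2 → (1, 0, 0)
  clear (1,2): R1 −= (14/5)R2 → (0, 1, 0)

rank = 3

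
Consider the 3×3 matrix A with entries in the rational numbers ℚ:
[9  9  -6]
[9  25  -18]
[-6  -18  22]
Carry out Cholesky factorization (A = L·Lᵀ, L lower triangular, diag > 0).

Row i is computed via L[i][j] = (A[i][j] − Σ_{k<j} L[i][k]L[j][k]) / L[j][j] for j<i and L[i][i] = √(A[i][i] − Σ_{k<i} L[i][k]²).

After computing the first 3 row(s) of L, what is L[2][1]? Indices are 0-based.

Step 1: L[0][0] = √(9) = 3.
  L[1][0] = (9) / L[0][0] = 3.
Step 2: L[1][1] = √(16) = 4.
  L[2][0] = (-6) / L[0][0] = -2.
  L[2][1] = (-12) / L[1][1] = -3.
Step 3: L[2][2] = √(9) = 3.

L[2][1] = -3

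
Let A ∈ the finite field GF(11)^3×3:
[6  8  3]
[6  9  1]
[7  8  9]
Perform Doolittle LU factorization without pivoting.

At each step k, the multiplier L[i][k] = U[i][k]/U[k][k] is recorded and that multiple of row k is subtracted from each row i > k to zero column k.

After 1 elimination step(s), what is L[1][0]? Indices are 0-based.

Step 1: pivot at (0,0) is 6.
  row1 ← row1 − (1)·row0  ⇒  L[1][0]=1, U row1=(0, 1, 9)
  row2 ← row2 − (3)·row0  ⇒  L[2][0]=3, U row2=(0, 6, 0)

L[1][0] = 1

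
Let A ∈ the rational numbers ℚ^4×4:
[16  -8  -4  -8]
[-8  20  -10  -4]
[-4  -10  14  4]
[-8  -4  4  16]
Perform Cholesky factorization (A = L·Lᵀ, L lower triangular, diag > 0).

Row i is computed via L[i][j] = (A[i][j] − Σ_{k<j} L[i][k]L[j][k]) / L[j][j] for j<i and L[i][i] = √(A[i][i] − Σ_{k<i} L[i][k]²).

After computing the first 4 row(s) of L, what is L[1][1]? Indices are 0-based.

L[1][1] = 4

Step 1: L[0][0] = √(16) = 4.
  L[1][0] = (-8) / L[0][0] = -2.
Step 2: L[1][1] = √(16) = 4.
  L[2][0] = (-4) / L[0][0] = -1.
  L[2][1] = (-12) / L[1][1] = -3.
Step 3: L[2][2] = √(4) = 2.
  L[3][0] = (-8) / L[0][0] = -2.
  L[3][1] = (-8) / L[1][1] = -2.
  L[3][2] = (-4) / L[2][2] = -2.
Step 4: L[3][3] = √(4) = 2.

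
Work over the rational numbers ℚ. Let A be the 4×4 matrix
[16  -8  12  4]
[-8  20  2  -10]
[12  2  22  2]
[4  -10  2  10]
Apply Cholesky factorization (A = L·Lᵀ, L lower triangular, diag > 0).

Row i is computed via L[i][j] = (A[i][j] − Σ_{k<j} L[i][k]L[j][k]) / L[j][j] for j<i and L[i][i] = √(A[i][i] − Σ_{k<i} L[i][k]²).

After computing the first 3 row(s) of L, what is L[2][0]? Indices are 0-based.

L[2][0] = 3

Step 1: L[0][0] = √(16) = 4.
  L[1][0] = (-8) / L[0][0] = -2.
Step 2: L[1][1] = √(16) = 4.
  L[2][0] = (12) / L[0][0] = 3.
  L[2][1] = (8) / L[1][1] = 2.
Step 3: L[2][2] = √(9) = 3.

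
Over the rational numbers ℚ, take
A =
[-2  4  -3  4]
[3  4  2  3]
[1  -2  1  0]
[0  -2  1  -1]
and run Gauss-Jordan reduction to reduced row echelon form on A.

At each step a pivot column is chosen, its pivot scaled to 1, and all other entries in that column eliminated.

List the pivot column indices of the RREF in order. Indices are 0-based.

pivot columns: 0, 1, 2, 3

step 1: normalize row 0 (÷-2) = (1, -2, 3/2, -2)
  row 1: subtract 3×row0 = (0, 10, -5/2, 9)
  row 2: subtract 1×row0 = (0, 0, -1/2, 2)
step 2: normalize row 1 (÷10) = (0, 1, -1/4, 9/10)
  row 0: subtract -2×row1 = (1, 0, 1, -1/5)
  row 3: subtract -2×row1 = (0, 0, 1/2, 4/5)
step 3: normalize row 2 (÷-1/2) = (0, 0, 1, -4)
  row 0: subtract 1×row2 = (1, 0, 0, 19/5)
  row 1: subtract -1/4×row2 = (0, 1, 0, -1/10)
  row 3: subtract 1/2×row2 = (0, 0, 0, 14/5)
step 4: normalize row 3 (÷14/5) = (0, 0, 0, 1)
  row 0: subtract 19/5×row3 = (1, 0, 0, 0)
  row 1: subtract -1/10×row3 = (0, 1, 0, 0)
  row 2: subtract -4×row3 = (0, 0, 1, 0)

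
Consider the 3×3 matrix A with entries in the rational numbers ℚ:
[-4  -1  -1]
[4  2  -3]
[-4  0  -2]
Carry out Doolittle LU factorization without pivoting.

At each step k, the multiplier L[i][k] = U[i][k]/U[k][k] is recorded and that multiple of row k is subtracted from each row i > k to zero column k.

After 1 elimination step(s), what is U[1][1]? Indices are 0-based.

Step 1: pivot at (0,0) is -4.
  row1 ← row1 − (-1)·row0  ⇒  L[1][0]=-1, U row1=(0, 1, -4)
  row2 ← row2 − (1)·row0  ⇒  L[2][0]=1, U row2=(0, 1, -1)

U[1][1] = 1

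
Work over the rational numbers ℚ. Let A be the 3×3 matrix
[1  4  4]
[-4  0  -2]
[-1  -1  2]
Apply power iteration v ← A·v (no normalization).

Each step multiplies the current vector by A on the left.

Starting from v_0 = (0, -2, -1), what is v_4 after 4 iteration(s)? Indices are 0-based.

v_0 = (0, -2, -1).
v_1 = A·v_0 = (-12, 2, 0).
v_2 = A·v_1 = (-4, 48, 10).
v_3 = A·v_2 = (228, -4, -24).
v_4 = A·v_3 = (116, -864, -272).

v_4 = (116, -864, -272)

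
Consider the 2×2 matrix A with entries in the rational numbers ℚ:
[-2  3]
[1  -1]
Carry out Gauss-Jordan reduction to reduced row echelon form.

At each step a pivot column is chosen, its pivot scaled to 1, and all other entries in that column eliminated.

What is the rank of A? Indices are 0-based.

rank = 2

pivot(0,0)=-2: scale R0 → (1, -3/2)
  clear (1,0): R1 −= (1)R0 → (0, 1/2)
pivot(1,1)=1/2: scale R1 → (0, 1)
  clear (0,1): R0 −= (-3/2)R1 → (1, 0)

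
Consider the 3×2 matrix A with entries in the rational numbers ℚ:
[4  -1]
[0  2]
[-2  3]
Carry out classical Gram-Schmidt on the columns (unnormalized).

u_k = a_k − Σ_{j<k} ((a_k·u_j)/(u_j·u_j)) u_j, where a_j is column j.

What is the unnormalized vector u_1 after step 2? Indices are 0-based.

u_1 = (1, 2, 2)

Step 1: u_0 = a_0 = (4, 0, -2).
Step 2: u_1 = a_1 − (-1/2)·u_0 = (1, 2, 2).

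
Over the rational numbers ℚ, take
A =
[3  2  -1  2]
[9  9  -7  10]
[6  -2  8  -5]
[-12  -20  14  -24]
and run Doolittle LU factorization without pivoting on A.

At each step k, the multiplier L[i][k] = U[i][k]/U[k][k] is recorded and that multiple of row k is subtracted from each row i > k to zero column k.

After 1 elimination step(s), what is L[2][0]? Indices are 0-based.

[col 0] pivot 3
  R1 -= 3*R0 → (0, 3, -4, 4)  (L[1][0] := 3)
  R2 -= 2*R0 → (0, -6, 10, -9)  (L[2][0] := 2)
  R3 -= -4*R0 → (0, -12, 10, -16)  (L[3][0] := -4)

L[2][0] = 2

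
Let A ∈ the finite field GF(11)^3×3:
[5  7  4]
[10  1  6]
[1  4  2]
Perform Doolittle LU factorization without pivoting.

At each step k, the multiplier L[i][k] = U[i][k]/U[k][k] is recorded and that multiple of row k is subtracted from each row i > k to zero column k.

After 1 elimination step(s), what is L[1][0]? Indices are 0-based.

[col 0] pivot 5
  R1 -= 2*R0 → (0, 9, 9)  (L[1][0] := 2)
  R2 -= 9*R0 → (0, 7, 10)  (L[2][0] := 9)

L[1][0] = 2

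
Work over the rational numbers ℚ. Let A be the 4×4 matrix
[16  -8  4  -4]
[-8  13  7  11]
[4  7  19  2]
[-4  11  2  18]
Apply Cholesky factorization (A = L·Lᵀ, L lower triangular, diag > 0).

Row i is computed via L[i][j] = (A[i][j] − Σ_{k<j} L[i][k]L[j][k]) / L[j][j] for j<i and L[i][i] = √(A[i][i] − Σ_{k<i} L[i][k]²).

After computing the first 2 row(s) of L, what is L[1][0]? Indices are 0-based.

L[1][0] = -2

Step 1: L[0][0] = √(16) = 4.
  L[1][0] = (-8) / L[0][0] = -2.
Step 2: L[1][1] = √(9) = 3.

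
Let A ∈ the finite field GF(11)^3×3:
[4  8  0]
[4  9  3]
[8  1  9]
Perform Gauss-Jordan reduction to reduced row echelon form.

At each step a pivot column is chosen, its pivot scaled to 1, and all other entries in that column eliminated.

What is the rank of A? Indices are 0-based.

rank = 3

pivot(0,0)=4: scale R0 → (1, 2, 0)
  clear (1,0): R1 −= (4)R0 → (0, 1, 3)
  clear (2,0): R2 −= (8)R0 → (0, 7, 9)
pivot(1,1)=1: scale R1 → (0, 1, 3)
  clear (0,1): R0 −= (2)R1 → (1, 0, 5)
  clear (2,1): R2 −= (7)R1 → (0, 0, 10)
pivot(2,2)=10: scale R2 → (0, 0, 1)
  clear (0,2): R0 −= (5)R2 → (1, 0, 0)
  clear (1,2): R1 −= (3)R2 → (0, 1, 0)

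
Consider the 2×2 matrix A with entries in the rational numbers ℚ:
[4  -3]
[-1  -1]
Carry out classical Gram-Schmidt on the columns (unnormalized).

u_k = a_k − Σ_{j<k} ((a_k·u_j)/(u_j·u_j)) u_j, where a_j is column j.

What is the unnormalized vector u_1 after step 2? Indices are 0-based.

Step 1: u_0 = a_0 = (4, -1).
Step 2: u_1 = a_1 − (-11/17)·u_0 = (-7/17, -28/17).

u_1 = (-7/17, -28/17)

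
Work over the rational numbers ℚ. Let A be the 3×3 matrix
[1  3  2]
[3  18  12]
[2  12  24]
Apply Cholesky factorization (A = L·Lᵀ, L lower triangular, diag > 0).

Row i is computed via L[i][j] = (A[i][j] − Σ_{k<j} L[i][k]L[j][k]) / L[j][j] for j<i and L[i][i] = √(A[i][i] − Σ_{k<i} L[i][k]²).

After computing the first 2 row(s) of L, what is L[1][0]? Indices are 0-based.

Step 1: L[0][0] = √(1) = 1.
  L[1][0] = (3) / L[0][0] = 3.
Step 2: L[1][1] = √(9) = 3.

L[1][0] = 3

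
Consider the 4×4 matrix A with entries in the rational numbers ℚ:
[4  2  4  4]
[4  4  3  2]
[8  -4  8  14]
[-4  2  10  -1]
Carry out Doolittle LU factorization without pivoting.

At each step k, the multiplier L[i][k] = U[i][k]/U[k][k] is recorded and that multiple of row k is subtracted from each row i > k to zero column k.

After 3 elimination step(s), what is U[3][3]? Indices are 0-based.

k=0: U[0][0]=4
  eliminate (1,0): mult=1, new row 1: (0, 2, -1, -2); set L[1][0]=1
  eliminate (2,0): mult=2, new row 2: (0, -8, 0, 6); set L[2][0]=2
  eliminate (3,0): mult=-1, new row 3: (0, 4, 14, 3); set L[3][0]=-1
k=1: U[1][1]=2
  eliminate (2,1): mult=-4, new row 2: (0, 0, -4, -2); set L[2][1]=-4
  eliminate (3,1): mult=2, new row 3: (0, 0, 16, 7); set L[3][1]=2
k=2: U[2][2]=-4
  eliminate (3,2): mult=-4, new row 3: (0, 0, 0, -1); set L[3][2]=-4

U[3][3] = -1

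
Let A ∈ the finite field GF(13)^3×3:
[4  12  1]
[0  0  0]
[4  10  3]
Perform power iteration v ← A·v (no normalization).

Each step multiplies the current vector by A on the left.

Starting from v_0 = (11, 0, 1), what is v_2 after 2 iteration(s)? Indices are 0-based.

v_0 = (11, 0, 1).
v_1 = A·v_0 = (6, 0, 8).
v_2 = A·v_1 = (6, 0, 9).

v_2 = (6, 0, 9)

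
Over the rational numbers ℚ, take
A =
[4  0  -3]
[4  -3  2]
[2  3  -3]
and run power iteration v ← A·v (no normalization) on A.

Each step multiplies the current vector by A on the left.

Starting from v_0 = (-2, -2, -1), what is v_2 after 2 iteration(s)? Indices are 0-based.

v_2 = (1, -22, -1)

v_0 = (-2, -2, -1).
v_1 = A·v_0 = (-5, -4, -7).
v_2 = A·v_1 = (1, -22, -1).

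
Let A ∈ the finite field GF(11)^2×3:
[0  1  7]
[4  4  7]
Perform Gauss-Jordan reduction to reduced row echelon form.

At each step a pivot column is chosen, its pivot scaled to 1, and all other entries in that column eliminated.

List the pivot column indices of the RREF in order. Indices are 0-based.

pivot(0,0): swap R0↔R1
pivot(0,0)=4: scale R0 → (1, 1, 10)
pivot(1,1)=1: scale R1 → (0, 1, 7)
  clear (0,1): R0 −= (1)R1 → (1, 0, 3)

pivot columns: 0, 1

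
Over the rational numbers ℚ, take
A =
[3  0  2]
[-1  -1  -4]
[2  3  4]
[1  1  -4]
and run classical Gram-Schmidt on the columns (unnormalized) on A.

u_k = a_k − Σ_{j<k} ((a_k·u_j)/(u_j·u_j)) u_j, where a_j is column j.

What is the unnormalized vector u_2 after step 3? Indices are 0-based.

Step 1: u_0 = a_0 = (3, -1, 2, 1).
Step 2: u_1 = a_1 − (8/15)·u_0 = (-8/5, -7/15, 29/15, 7/15).
Step 3: u_2 = a_2 − (14/15)·u_0 − (68/101)·u_1 = (28/101, -278/101, 84/101, -530/101).

u_2 = (28/101, -278/101, 84/101, -530/101)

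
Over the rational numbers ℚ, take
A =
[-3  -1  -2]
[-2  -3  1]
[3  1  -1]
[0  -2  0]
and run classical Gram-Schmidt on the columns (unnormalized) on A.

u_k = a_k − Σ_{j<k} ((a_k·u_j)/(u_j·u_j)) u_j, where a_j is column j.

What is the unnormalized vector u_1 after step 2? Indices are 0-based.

Step 1: u_0 = a_0 = (-3, -2, 3, 0).
Step 2: u_1 = a_1 − (6/11)·u_0 = (7/11, -21/11, -7/11, -2).

u_1 = (7/11, -21/11, -7/11, -2)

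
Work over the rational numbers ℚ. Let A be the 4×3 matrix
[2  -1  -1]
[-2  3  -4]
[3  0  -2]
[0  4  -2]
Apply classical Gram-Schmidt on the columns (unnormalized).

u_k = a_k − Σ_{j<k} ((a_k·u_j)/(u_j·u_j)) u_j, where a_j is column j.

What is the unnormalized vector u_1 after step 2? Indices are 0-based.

u_1 = (-1/17, 35/17, 24/17, 4)

Step 1: u_0 = a_0 = (2, -2, 3, 0).
Step 2: u_1 = a_1 − (-8/17)·u_0 = (-1/17, 35/17, 24/17, 4).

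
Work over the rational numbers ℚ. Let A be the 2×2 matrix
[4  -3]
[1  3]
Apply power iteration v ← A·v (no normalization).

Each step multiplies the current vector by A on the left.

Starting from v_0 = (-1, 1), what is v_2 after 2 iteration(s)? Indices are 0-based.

v_2 = (-34, -1)

v_0 = (-1, 1).
v_1 = A·v_0 = (-7, 2).
v_2 = A·v_1 = (-34, -1).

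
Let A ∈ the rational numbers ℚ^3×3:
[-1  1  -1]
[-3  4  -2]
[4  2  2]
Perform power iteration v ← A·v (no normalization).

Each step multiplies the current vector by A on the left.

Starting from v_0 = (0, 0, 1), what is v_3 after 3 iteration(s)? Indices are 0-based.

v_0 = (0, 0, 1).
v_1 = A·v_0 = (-1, -2, 2).
v_2 = A·v_1 = (-3, -9, -4).
v_3 = A·v_2 = (-2, -19, -38).

v_3 = (-2, -19, -38)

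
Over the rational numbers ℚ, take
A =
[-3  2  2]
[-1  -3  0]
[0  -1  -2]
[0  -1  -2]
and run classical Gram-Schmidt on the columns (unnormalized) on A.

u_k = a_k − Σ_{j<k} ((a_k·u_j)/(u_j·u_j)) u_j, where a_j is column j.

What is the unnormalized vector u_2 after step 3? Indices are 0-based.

u_2 = (-40/141, 40/47, -220/141, -220/141)

Step 1: u_0 = a_0 = (-3, -1, 0, 0).
Step 2: u_1 = a_1 − (-3/10)·u_0 = (11/10, -33/10, -1, -1).
Step 3: u_2 = a_2 − (-3/5)·u_0 − (62/141)·u_1 = (-40/141, 40/47, -220/141, -220/141).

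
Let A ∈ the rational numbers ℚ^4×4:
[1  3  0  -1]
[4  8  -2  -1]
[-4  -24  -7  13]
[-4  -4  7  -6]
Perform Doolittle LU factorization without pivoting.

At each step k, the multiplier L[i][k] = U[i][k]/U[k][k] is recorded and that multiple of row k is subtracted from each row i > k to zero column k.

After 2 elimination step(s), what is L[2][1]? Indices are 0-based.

L[2][1] = 3

Step 1: pivot at (0,0) is 1.
  row1 ← row1 − (4)·row0  ⇒  L[1][0]=4, U row1=(0, -4, -2, 3)
  row2 ← row2 − (-4)·row0  ⇒  L[2][0]=-4, U row2=(0, -12, -7, 9)
  row3 ← row3 − (-4)·row0  ⇒  L[3][0]=-4, U row3=(0, 8, 7, -10)
Step 2: pivot at (1,1) is -4.
  row2 ← row2 − (3)·row1  ⇒  L[2][1]=3, U row2=(0, 0, -1, 0)
  row3 ← row3 − (-2)·row1  ⇒  L[3][1]=-2, U row3=(0, 0, 3, -4)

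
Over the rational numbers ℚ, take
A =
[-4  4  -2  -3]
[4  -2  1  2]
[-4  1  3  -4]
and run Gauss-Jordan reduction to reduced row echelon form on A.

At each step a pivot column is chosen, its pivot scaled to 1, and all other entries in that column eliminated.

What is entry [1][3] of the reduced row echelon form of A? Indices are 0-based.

M[1][3] = -6/7

pivot(0,0)=-4: scale R0 → (1, -1, 1/2, 3/4)
  clear (1,0): R1 −= (4)R0 → (0, 2, -1, -1)
  clear (2,0): R2 −= (-4)R0 → (0, -3, 5, -1)
pivot(1,1)=2: scale R1 → (0, 1, -1/2, -1/2)
  clear (0,1): R0 −= (-1)R1 → (1, 0, 0, 1/4)
  clear (2,1): R2 −= (-3)R1 → (0, 0, 7/2, -5/2)
pivot(2,2)=7/2: scale R2 → (0, 0, 1, -5/7)
  clear (1,2): R1 −= (-1/2)R2 → (0, 1, 0, -6/7)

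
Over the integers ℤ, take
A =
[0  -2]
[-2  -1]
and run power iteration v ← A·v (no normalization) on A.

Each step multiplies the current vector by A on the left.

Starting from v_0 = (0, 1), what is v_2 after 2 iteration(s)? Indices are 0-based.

v_0 = (0, 1).
v_1 = A·v_0 = (-2, -1).
v_2 = A·v_1 = (2, 5).

v_2 = (2, 5)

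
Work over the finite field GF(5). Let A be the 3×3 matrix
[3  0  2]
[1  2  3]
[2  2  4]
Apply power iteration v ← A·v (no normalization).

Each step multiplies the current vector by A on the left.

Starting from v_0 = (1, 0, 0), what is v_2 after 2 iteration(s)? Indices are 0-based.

v_2 = (3, 1, 1)

v_0 = (1, 0, 0).
v_1 = A·v_0 = (3, 1, 2).
v_2 = A·v_1 = (3, 1, 1).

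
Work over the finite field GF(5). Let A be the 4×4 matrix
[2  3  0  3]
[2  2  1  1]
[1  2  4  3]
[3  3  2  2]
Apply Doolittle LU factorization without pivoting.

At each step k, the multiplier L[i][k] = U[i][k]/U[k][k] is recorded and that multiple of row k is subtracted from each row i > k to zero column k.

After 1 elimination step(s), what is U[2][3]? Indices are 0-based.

k=0: U[0][0]=2
  eliminate (1,0): mult=1, new row 1: (0, 4, 1, 3); set L[1][0]=1
  eliminate (2,0): mult=3, new row 2: (0, 3, 4, 4); set L[2][0]=3
  eliminate (3,0): mult=4, new row 3: (0, 1, 2, 0); set L[3][0]=4

U[2][3] = 4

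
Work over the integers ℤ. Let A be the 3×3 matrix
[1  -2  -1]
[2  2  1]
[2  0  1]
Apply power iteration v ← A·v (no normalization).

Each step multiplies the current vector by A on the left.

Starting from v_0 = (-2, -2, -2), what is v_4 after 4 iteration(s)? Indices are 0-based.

v_0 = (-2, -2, -2).
v_1 = A·v_0 = (4, -10, -6).
v_2 = A·v_1 = (30, -18, 2).
v_3 = A·v_2 = (64, 26, 62).
v_4 = A·v_3 = (-50, 242, 190).

v_4 = (-50, 242, 190)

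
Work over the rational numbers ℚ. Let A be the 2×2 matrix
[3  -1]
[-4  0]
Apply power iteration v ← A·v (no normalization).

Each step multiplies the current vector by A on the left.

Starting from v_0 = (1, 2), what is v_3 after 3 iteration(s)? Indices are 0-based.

v_3 = (25, -28)

v_0 = (1, 2).
v_1 = A·v_0 = (1, -4).
v_2 = A·v_1 = (7, -4).
v_3 = A·v_2 = (25, -28).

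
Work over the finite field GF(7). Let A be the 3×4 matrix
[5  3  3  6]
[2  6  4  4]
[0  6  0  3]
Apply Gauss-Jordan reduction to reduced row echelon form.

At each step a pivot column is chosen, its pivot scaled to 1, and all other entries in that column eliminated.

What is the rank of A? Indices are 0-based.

pivot(0,0)=5: scale R0 → (1, 2, 2, 4)
  clear (1,0): R1 −= (2)R0 → (0, 2, 0, 3)
pivot(1,1)=2: scale R1 → (0, 1, 0, 5)
  clear (0,1): R0 −= (2)R1 → (1, 0, 2, 1)
  clear (2,1): R2 −= (6)R1 → (0, 0, 0, 1)
col 2: no nonzero at/below row 2; advance.
pivot(2,3)=1: scale R2 → (0, 0, 0, 1)
  clear (0,3): R0 −= (1)R2 → (1, 0, 2, 0)
  clear (1,3): R1 −= (5)R2 → (0, 1, 0, 0)

rank = 3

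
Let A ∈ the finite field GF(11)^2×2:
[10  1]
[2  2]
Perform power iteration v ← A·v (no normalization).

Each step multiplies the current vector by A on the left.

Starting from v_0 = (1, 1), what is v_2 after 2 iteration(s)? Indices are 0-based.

v_0 = (1, 1).
v_1 = A·v_0 = (0, 4).
v_2 = A·v_1 = (4, 8).

v_2 = (4, 8)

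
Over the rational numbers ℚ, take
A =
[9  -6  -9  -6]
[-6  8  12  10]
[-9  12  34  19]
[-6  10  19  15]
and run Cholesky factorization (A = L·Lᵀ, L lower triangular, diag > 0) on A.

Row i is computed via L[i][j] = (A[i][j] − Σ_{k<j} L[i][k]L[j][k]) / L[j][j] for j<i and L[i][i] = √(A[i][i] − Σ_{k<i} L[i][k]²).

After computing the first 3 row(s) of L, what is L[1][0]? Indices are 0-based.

L[1][0] = -2

Step 1: L[0][0] = √(9) = 3.
  L[1][0] = (-6) / L[0][0] = -2.
Step 2: L[1][1] = √(4) = 2.
  L[2][0] = (-9) / L[0][0] = -3.
  L[2][1] = (6) / L[1][1] = 3.
Step 3: L[2][2] = √(16) = 4.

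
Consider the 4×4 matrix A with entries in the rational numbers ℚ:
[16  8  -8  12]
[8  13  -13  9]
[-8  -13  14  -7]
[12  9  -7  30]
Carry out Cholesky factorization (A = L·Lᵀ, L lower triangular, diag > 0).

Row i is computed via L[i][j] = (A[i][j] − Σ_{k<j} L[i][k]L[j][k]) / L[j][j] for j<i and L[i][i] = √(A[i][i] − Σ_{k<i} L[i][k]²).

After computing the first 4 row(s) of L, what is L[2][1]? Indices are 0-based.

Step 1: L[0][0] = √(16) = 4.
  L[1][0] = (8) / L[0][0] = 2.
Step 2: L[1][1] = √(9) = 3.
  L[2][0] = (-8) / L[0][0] = -2.
  L[2][1] = (-9) / L[1][1] = -3.
Step 3: L[2][2] = √(1) = 1.
  L[3][0] = (12) / L[0][0] = 3.
  L[3][1] = (3) / L[1][1] = 1.
  L[3][2] = (2) / L[2][2] = 2.
Step 4: L[3][3] = √(16) = 4.

L[2][1] = -3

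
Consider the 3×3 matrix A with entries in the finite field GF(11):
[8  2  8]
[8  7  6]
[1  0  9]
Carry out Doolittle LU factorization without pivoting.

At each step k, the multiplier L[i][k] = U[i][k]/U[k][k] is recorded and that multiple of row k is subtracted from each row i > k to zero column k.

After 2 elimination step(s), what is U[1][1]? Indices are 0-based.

Step 1: pivot at (0,0) is 8.
  row1 ← row1 − (1)·row0  ⇒  L[1][0]=1, U row1=(0, 5, 9)
  row2 ← row2 − (7)·row0  ⇒  L[2][0]=7, U row2=(0, 8, 8)
Step 2: pivot at (1,1) is 5.
  row2 ← row2 − (6)·row1  ⇒  L[2][1]=6, U row2=(0, 0, 9)

U[1][1] = 5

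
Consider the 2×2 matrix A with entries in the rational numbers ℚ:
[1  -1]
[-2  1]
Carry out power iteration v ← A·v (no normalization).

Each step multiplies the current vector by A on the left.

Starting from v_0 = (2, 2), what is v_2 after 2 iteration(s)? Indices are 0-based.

v_2 = (2, -2)

v_0 = (2, 2).
v_1 = A·v_0 = (0, -2).
v_2 = A·v_1 = (2, -2).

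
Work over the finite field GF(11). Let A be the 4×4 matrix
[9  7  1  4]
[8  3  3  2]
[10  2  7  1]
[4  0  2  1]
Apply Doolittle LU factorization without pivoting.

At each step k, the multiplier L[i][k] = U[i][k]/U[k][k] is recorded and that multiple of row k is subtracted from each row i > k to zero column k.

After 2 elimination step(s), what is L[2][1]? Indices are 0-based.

L[2][1] = 9

k=0: U[0][0]=9
  eliminate (1,0): mult=7, new row 1: (0, 9, 7, 7); set L[1][0]=7
  eliminate (2,0): mult=6, new row 2: (0, 4, 1, 10); set L[2][0]=6
  eliminate (3,0): mult=9, new row 3: (0, 3, 4, 9); set L[3][0]=9
k=1: U[1][1]=9
  eliminate (2,1): mult=9, new row 2: (0, 0, 4, 2); set L[2][1]=9
  eliminate (3,1): mult=4, new row 3: (0, 0, 9, 3); set L[3][1]=4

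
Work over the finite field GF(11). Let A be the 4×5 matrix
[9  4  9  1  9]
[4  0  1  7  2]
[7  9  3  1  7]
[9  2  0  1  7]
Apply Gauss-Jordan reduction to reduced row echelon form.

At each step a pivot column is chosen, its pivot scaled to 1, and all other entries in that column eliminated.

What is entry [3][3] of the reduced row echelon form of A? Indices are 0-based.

M[3][3] = 0

[1] R0 /= 9  ⇒  (1, 9, 1, 5, 1)
     R1 -= 4·R0  ⇒  (0, 8, 8, 9, 9)
     R2 -= 7·R0  ⇒  (0, 1, 7, 10, 0)
     R3 -= 9·R0  ⇒  (0, 9, 2, 0, 9)
[2] R1 /= 8  ⇒  (0, 1, 1, 8, 8)
     R0 -= 9·R1  ⇒  (1, 0, 3, 10, 6)
     R2 -= 1·R1  ⇒  (0, 0, 6, 2, 3)
     R3 -= 9·R1  ⇒  (0, 0, 4, 5, 3)
[3] R2 /= 6  ⇒  (0, 0, 1, 4, 6)
     R0 -= 3·R2  ⇒  (1, 0, 0, 9, 10)
     R1 -= 1·R2  ⇒  (0, 1, 0, 4, 2)
     R3 -= 4·R2  ⇒  (0, 0, 0, 0, 1)
column 3 empty below row 3
[4] R3 /= 1  ⇒  (0, 0, 0, 0, 1)
     R0 -= 10·R3  ⇒  (1, 0, 0, 9, 0)
     R1 -= 2·R3  ⇒  (0, 1, 0, 4, 0)
     R2 -= 6·R3  ⇒  (0, 0, 1, 4, 0)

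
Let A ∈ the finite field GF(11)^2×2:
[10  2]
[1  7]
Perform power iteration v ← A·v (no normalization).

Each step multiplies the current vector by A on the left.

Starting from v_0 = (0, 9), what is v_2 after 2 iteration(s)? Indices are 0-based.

v_2 = (9, 8)

v_0 = (0, 9).
v_1 = A·v_0 = (7, 8).
v_2 = A·v_1 = (9, 8).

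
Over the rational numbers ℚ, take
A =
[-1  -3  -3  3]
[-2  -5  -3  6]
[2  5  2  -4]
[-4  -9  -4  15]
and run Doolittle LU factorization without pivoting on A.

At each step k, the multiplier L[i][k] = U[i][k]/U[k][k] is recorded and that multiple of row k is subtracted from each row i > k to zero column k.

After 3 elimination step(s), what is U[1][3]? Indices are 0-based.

U[1][3] = 0

k=0: U[0][0]=-1
  eliminate (1,0): mult=2, new row 1: (0, 1, 3, 0); set L[1][0]=2
  eliminate (2,0): mult=-2, new row 2: (0, -1, -4, 2); set L[2][0]=-2
  eliminate (3,0): mult=4, new row 3: (0, 3, 8, 3); set L[3][0]=4
k=1: U[1][1]=1
  eliminate (2,1): mult=-1, new row 2: (0, 0, -1, 2); set L[2][1]=-1
  eliminate (3,1): mult=3, new row 3: (0, 0, -1, 3); set L[3][1]=3
k=2: U[2][2]=-1
  eliminate (3,2): mult=1, new row 3: (0, 0, 0, 1); set L[3][2]=1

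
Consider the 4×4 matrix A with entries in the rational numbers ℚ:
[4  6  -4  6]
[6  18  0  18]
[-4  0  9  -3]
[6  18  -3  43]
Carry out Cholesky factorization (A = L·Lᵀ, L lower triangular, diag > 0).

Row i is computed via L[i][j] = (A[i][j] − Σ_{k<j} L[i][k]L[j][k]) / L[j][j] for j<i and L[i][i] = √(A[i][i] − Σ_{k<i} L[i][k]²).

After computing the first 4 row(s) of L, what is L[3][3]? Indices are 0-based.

Step 1: L[0][0] = √(4) = 2.
  L[1][0] = (6) / L[0][0] = 3.
Step 2: L[1][1] = √(9) = 3.
  L[2][0] = (-4) / L[0][0] = -2.
  L[2][1] = (6) / L[1][1] = 2.
Step 3: L[2][2] = √(1) = 1.
  L[3][0] = (6) / L[0][0] = 3.
  L[3][1] = (9) / L[1][1] = 3.
  L[3][2] = (-3) / L[2][2] = -3.
Step 4: L[3][3] = √(16) = 4.

L[3][3] = 4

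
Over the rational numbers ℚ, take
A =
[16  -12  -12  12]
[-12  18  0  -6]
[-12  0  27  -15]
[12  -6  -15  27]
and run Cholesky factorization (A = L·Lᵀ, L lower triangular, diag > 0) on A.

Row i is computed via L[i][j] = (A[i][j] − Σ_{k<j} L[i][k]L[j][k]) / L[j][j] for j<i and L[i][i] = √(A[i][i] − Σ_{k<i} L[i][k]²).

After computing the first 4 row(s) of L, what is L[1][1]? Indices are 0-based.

Step 1: L[0][0] = √(16) = 4.
  L[1][0] = (-12) / L[0][0] = -3.
Step 2: L[1][1] = √(9) = 3.
  L[2][0] = (-12) / L[0][0] = -3.
  L[2][1] = (-9) / L[1][1] = -3.
Step 3: L[2][2] = √(9) = 3.
  L[3][0] = (12) / L[0][0] = 3.
  L[3][1] = (3) / L[1][1] = 1.
  L[3][2] = (-3) / L[2][2] = -1.
Step 4: L[3][3] = √(16) = 4.

L[1][1] = 3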